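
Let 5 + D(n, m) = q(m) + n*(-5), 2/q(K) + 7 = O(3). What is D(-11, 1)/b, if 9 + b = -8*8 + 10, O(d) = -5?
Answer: -299/378 ≈ -0.79101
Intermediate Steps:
q(K) = -⅙ (q(K) = 2/(-7 - 5) = 2/(-12) = 2*(-1/12) = -⅙)
b = -63 (b = -9 + (-8*8 + 10) = -9 + (-64 + 10) = -9 - 54 = -63)
D(n, m) = -31/6 - 5*n (D(n, m) = -5 + (-⅙ + n*(-5)) = -5 + (-⅙ - 5*n) = -31/6 - 5*n)
D(-11, 1)/b = (-31/6 - 5*(-11))/(-63) = (-31/6 + 55)*(-1/63) = (299/6)*(-1/63) = -299/378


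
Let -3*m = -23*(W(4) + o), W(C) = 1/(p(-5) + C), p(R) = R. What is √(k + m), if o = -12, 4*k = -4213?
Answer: I*√41505/6 ≈ 33.955*I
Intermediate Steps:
k = -4213/4 (k = (¼)*(-4213) = -4213/4 ≈ -1053.3)
W(C) = 1/(-5 + C)
m = -299/3 (m = -(-23)*(1/(-5 + 4) - 12)/3 = -(-23)*(1/(-1) - 12)/3 = -(-23)*(-1 - 12)/3 = -(-23)*(-13)/3 = -⅓*299 = -299/3 ≈ -99.667)
√(k + m) = √(-4213/4 - 299/3) = √(-13835/12) = I*√41505/6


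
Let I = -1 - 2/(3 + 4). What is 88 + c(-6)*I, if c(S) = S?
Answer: 670/7 ≈ 95.714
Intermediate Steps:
I = -9/7 (I = -1 - 2/7 = -9/7 ≈ -1.2857)
88 + c(-6)*I = 88 - 6*(-9/7) = 88 + 54/7 = 670/7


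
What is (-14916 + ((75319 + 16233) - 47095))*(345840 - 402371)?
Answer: -1669982271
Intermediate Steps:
(-14916 + ((75319 + 16233) - 47095))*(345840 - 402371) = (-14916 + (91552 - 47095))*(-56531) = (-14916 + 44457)*(-56531) = 29541*(-56531) = -1669982271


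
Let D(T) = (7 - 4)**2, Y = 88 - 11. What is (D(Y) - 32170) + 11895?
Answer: -20266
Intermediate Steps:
Y = 77
D(T) = 9 (D(T) = 3**2 = 9)
(D(Y) - 32170) + 11895 = (9 - 32170) + 11895 = -32161 + 11895 = -20266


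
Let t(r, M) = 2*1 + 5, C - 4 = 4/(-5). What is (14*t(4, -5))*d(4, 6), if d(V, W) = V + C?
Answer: 3528/5 ≈ 705.60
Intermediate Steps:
C = 16/5 (C = 4 + 4/(-5) = 4 + 4*(-⅕) = 4 - ⅘ = 16/5 ≈ 3.2000)
d(V, W) = 16/5 + V (d(V, W) = V + 16/5 = 16/5 + V)
t(r, M) = 7 (t(r, M) = 2 + 5 = 7)
(14*t(4, -5))*d(4, 6) = (14*7)*(16/5 + 4) = 98*(36/5) = 3528/5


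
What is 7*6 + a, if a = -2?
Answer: 40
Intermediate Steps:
7*6 + a = 7*6 - 2 = 42 - 2 = 40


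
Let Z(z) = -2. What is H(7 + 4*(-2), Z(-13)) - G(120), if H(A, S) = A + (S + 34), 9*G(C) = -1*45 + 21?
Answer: 101/3 ≈ 33.667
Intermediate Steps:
G(C) = -8/3 (G(C) = (-1*45 + 21)/9 = (-45 + 21)/9 = (1/9)*(-24) = -8/3)
H(A, S) = 34 + A + S (H(A, S) = A + (34 + S) = 34 + A + S)
H(7 + 4*(-2), Z(-13)) - G(120) = (34 + (7 + 4*(-2)) - 2) - 1*(-8/3) = (34 + (7 - 8) - 2) + 8/3 = (34 - 1 - 2) + 8/3 = 31 + 8/3 = 101/3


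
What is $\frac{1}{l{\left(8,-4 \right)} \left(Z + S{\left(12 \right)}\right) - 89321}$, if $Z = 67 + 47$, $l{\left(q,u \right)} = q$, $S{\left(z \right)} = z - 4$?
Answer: $- \frac{1}{88345} \approx -1.1319 \cdot 10^{-5}$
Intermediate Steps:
$S{\left(z \right)} = -4 + z$ ($S{\left(z \right)} = z - 4 = -4 + z$)
$Z = 114$
$\frac{1}{l{\left(8,-4 \right)} \left(Z + S{\left(12 \right)}\right) - 89321} = \frac{1}{8 \left(114 + \left(-4 + 12\right)\right) - 89321} = \frac{1}{8 \left(114 + 8\right) - 89321} = \frac{1}{8 \cdot 122 - 89321} = \frac{1}{976 - 89321} = \frac{1}{-88345} = - \frac{1}{88345}$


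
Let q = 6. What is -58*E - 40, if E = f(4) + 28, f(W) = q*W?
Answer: -3056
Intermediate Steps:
f(W) = 6*W
E = 52 (E = 6*4 + 28 = 24 + 28 = 52)
-58*E - 40 = -58*52 - 40 = -3016 - 40 = -3056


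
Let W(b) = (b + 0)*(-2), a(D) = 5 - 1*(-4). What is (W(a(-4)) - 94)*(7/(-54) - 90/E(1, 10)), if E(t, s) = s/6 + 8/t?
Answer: 827848/783 ≈ 1057.3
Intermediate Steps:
a(D) = 9 (a(D) = 5 + 4 = 9)
E(t, s) = 8/t + s/6 (E(t, s) = s*(1/6) + 8/t = s/6 + 8/t = 8/t + s/6)
W(b) = -2*b (W(b) = b*(-2) = -2*b)
(W(a(-4)) - 94)*(7/(-54) - 90/E(1, 10)) = (-2*9 - 94)*(7/(-54) - 90/(8/1 + (1/6)*10)) = (-18 - 94)*(7*(-1/54) - 90/(8*1 + 5/3)) = -112*(-7/54 - 90/(8 + 5/3)) = -112*(-7/54 - 90/29/3) = -112*(-7/54 - 90*3/29) = -112*(-7/54 - 270/29) = -112*(-14783/1566) = 827848/783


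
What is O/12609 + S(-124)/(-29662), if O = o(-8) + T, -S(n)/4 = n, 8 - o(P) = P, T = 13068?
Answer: 190921772/187004079 ≈ 1.0210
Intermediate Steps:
o(P) = 8 - P
S(n) = -4*n
O = 13084 (O = (8 - 1*(-8)) + 13068 = (8 + 8) + 13068 = 16 + 13068 = 13084)
O/12609 + S(-124)/(-29662) = 13084/12609 - 4*(-124)/(-29662) = 13084*(1/12609) + 496*(-1/29662) = 13084/12609 - 248/14831 = 190921772/187004079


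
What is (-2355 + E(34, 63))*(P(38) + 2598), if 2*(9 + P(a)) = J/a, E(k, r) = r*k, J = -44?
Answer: -10475340/19 ≈ -5.5133e+5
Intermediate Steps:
E(k, r) = k*r
P(a) = -9 - 22/a (P(a) = -9 + (-44/a)/2 = -9 - 22/a)
(-2355 + E(34, 63))*(P(38) + 2598) = (-2355 + 34*63)*((-9 - 22/38) + 2598) = (-2355 + 2142)*((-9 - 22*1/38) + 2598) = -213*((-9 - 11/19) + 2598) = -213*(-182/19 + 2598) = -213*49180/19 = -10475340/19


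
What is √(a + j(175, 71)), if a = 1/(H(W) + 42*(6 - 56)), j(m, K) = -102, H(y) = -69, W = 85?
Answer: I*√53318599/723 ≈ 10.1*I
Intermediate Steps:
a = -1/2169 (a = 1/(-69 + 42*(6 - 56)) = 1/(-69 + 42*(-50)) = 1/(-69 - 2100) = 1/(-2169) = -1/2169 ≈ -0.00046104)
√(a + j(175, 71)) = √(-1/2169 - 102) = √(-221239/2169) = I*√53318599/723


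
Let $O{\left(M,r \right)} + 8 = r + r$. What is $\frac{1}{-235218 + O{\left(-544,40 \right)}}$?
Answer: $- \frac{1}{235146} \approx -4.2527 \cdot 10^{-6}$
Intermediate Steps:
$O{\left(M,r \right)} = -8 + 2 r$ ($O{\left(M,r \right)} = -8 + \left(r + r\right) = -8 + 2 r$)
$\frac{1}{-235218 + O{\left(-544,40 \right)}} = \frac{1}{-235218 + \left(-8 + 2 \cdot 40\right)} = \frac{1}{-235218 + \left(-8 + 80\right)} = \frac{1}{-235218 + 72} = \frac{1}{-235146} = - \frac{1}{235146}$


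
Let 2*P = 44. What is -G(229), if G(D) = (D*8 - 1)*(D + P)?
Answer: -459581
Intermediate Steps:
P = 22 (P = (½)*44 = 22)
G(D) = (-1 + 8*D)*(22 + D) (G(D) = (D*8 - 1)*(D + 22) = (8*D - 1)*(22 + D) = (-1 + 8*D)*(22 + D))
-G(229) = -(-22 + 8*229² + 175*229) = -(-22 + 8*52441 + 40075) = -(-22 + 419528 + 40075) = -1*459581 = -459581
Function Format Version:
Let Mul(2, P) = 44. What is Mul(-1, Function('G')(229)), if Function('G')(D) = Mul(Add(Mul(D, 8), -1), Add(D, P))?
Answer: -459581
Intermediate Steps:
P = 22 (P = Mul(Rational(1, 2), 44) = 22)
Function('G')(D) = Mul(Add(-1, Mul(8, D)), Add(22, D)) (Function('G')(D) = Mul(Add(Mul(D, 8), -1), Add(D, 22)) = Mul(Add(Mul(8, D), -1), Add(22, D)) = Mul(Add(-1, Mul(8, D)), Add(22, D)))
Mul(-1, Function('G')(229)) = Mul(-1, Add(-22, Mul(8, Pow(229, 2)), Mul(175, 229))) = Mul(-1, Add(-22, Mul(8, 52441), 40075)) = Mul(-1, Add(-22, 419528, 40075)) = Mul(-1, 459581) = -459581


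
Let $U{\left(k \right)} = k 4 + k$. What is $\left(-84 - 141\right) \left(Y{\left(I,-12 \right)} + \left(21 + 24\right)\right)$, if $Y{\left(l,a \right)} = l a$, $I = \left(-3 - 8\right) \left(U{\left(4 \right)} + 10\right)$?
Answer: $-901125$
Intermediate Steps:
$U{\left(k \right)} = 5 k$ ($U{\left(k \right)} = 4 k + k = 5 k$)
$I = -330$ ($I = \left(-3 - 8\right) \left(5 \cdot 4 + 10\right) = - 11 \left(20 + 10\right) = \left(-11\right) 30 = -330$)
$Y{\left(l,a \right)} = a l$
$\left(-84 - 141\right) \left(Y{\left(I,-12 \right)} + \left(21 + 24\right)\right) = \left(-84 - 141\right) \left(\left(-12\right) \left(-330\right) + \left(21 + 24\right)\right) = - 225 \left(3960 + 45\right) = \left(-225\right) 4005 = -901125$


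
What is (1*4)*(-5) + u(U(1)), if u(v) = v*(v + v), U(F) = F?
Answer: -18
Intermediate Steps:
u(v) = 2*v² (u(v) = v*(2*v) = 2*v²)
(1*4)*(-5) + u(U(1)) = (1*4)*(-5) + 2*1² = 4*(-5) + 2*1 = -20 + 2 = -18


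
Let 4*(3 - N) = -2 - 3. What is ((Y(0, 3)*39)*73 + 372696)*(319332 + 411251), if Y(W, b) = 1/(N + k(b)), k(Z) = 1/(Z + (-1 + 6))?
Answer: 1363803917184/5 ≈ 2.7276e+11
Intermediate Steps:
k(Z) = 1/(5 + Z) (k(Z) = 1/(Z + 5) = 1/(5 + Z))
N = 17/4 (N = 3 - (-2 - 3)/4 = 3 - ¼*(-5) = 3 + 5/4 = 17/4 ≈ 4.2500)
Y(W, b) = 1/(17/4 + 1/(5 + b))
((Y(0, 3)*39)*73 + 372696)*(319332 + 411251) = (((4*(5 + 3)/(89 + 17*3))*39)*73 + 372696)*(319332 + 411251) = (((4*8/(89 + 51))*39)*73 + 372696)*730583 = (((4*8/140)*39)*73 + 372696)*730583 = (((4*(1/140)*8)*39)*73 + 372696)*730583 = (((8/35)*39)*73 + 372696)*730583 = ((312/35)*73 + 372696)*730583 = (22776/35 + 372696)*730583 = (13067136/35)*730583 = 1363803917184/5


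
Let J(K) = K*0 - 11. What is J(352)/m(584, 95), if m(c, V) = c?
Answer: -11/584 ≈ -0.018836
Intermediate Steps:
J(K) = -11 (J(K) = 0 - 11 = -11)
J(352)/m(584, 95) = -11/584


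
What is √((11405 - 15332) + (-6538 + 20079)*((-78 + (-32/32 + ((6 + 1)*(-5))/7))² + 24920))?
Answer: √432983089 ≈ 20808.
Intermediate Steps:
√((11405 - 15332) + (-6538 + 20079)*((-78 + (-32/32 + ((6 + 1)*(-5))/7))² + 24920)) = √(-3927 + 13541*((-78 + (-32*1/32 + (7*(-5))*(⅐)))² + 24920)) = √(-3927 + 13541*((-78 + (-1 - 35*⅐))² + 24920)) = √(-3927 + 13541*((-78 + (-1 - 5))² + 24920)) = √(-3927 + 13541*((-78 - 6)² + 24920)) = √(-3927 + 13541*((-84)² + 24920)) = √(-3927 + 13541*(7056 + 24920)) = √(-3927 + 13541*31976) = √(-3927 + 432987016) = √432983089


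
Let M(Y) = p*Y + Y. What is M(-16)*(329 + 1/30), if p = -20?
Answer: 1500392/15 ≈ 1.0003e+5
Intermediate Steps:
M(Y) = -19*Y (M(Y) = -20*Y + Y = -19*Y)
M(-16)*(329 + 1/30) = (-19*(-16))*(329 + 1/30) = 304*(329 + 1/30) = 304*(9871/30) = 1500392/15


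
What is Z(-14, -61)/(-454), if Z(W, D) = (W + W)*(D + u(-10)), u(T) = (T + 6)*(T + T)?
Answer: 266/227 ≈ 1.1718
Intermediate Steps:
u(T) = 2*T*(6 + T) (u(T) = (6 + T)*(2*T) = 2*T*(6 + T))
Z(W, D) = 2*W*(80 + D) (Z(W, D) = (W + W)*(D + 2*(-10)*(6 - 10)) = (2*W)*(D + 2*(-10)*(-4)) = (2*W)*(D + 80) = (2*W)*(80 + D) = 2*W*(80 + D))
Z(-14, -61)/(-454) = (2*(-14)*(80 - 61))/(-454) = (2*(-14)*19)*(-1/454) = -532*(-1/454) = 266/227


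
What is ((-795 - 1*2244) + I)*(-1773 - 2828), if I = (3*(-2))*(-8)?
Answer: 13761591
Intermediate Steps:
I = 48 (I = -6*(-8) = 48)
((-795 - 1*2244) + I)*(-1773 - 2828) = ((-795 - 1*2244) + 48)*(-1773 - 2828) = ((-795 - 2244) + 48)*(-4601) = (-3039 + 48)*(-4601) = -2991*(-4601) = 13761591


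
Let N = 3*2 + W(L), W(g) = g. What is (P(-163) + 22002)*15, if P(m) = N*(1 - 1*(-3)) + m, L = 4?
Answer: 328185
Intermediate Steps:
N = 10 (N = 3*2 + 4 = 6 + 4 = 10)
P(m) = 40 + m (P(m) = 10*(1 - 1*(-3)) + m = 10*(1 + 3) + m = 10*4 + m = 40 + m)
(P(-163) + 22002)*15 = ((40 - 163) + 22002)*15 = (-123 + 22002)*15 = 21879*15 = 328185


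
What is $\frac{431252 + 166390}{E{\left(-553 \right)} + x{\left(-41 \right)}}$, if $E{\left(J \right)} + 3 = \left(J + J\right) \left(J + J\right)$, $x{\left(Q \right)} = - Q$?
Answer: $\frac{99607}{203879} \approx 0.48856$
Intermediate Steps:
$E{\left(J \right)} = -3 + 4 J^{2}$ ($E{\left(J \right)} = -3 + \left(J + J\right) \left(J + J\right) = -3 + 2 J 2 J = -3 + 4 J^{2}$)
$\frac{431252 + 166390}{E{\left(-553 \right)} + x{\left(-41 \right)}} = \frac{431252 + 166390}{\left(-3 + 4 \left(-553\right)^{2}\right) - -41} = \frac{597642}{\left(-3 + 4 \cdot 305809\right) + 41} = \frac{597642}{\left(-3 + 1223236\right) + 41} = \frac{597642}{1223233 + 41} = \frac{597642}{1223274} = 597642 \cdot \frac{1}{1223274} = \frac{99607}{203879}$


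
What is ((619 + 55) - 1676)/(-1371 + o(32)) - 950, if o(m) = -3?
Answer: -217383/229 ≈ -949.27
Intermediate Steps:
((619 + 55) - 1676)/(-1371 + o(32)) - 950 = ((619 + 55) - 1676)/(-1371 - 3) - 950 = (674 - 1676)/(-1374) - 950 = -1002*(-1/1374) - 950 = 167/229 - 950 = -217383/229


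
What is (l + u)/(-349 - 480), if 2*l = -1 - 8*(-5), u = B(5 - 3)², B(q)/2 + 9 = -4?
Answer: -1391/1658 ≈ -0.83896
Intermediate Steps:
B(q) = -26 (B(q) = -18 + 2*(-4) = -18 - 8 = -26)
u = 676 (u = (-26)² = 676)
l = 39/2 (l = (-1 - 8*(-5))/2 = (-1 + 40)/2 = (½)*39 = 39/2 ≈ 19.500)
(l + u)/(-349 - 480) = (39/2 + 676)/(-349 - 480) = (1391/2)/(-829) = (1391/2)*(-1/829) = -1391/1658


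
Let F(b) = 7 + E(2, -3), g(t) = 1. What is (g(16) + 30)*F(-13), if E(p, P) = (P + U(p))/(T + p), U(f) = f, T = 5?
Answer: 1488/7 ≈ 212.57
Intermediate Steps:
E(p, P) = (P + p)/(5 + p)
F(b) = 48/7 (F(b) = 7 + (-3 + 2)/(5 + 2) = 7 - 1/7 = 48/7)
(g(16) + 30)*F(-13) = (1 + 30)*(48/7) = 31*(48/7) = 1488/7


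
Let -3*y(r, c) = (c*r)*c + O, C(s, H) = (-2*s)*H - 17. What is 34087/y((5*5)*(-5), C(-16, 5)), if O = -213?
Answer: 102261/2556338 ≈ 0.040003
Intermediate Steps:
C(s, H) = -17 - 2*H*s (C(s, H) = -2*H*s - 17 = -17 - 2*H*s)
y(r, c) = 71 - r*c²/3 (y(r, c) = -((c*r)*c - 213)/3 = -(r*c² - 213)/3 = -(-213 + r*c²)/3 = 71 - r*c²/3)
34087/y((5*5)*(-5), C(-16, 5)) = 34087/(71 - (5*5)*(-5)*(-17 - 2*5*(-16))²/3) = 34087/(71 - 25*(-5)*(-17 + 160)²/3) = 34087/(71 - ⅓*(-125)*143²) = 34087/(71 - ⅓*(-125)*20449) = 34087/(71 + 2556125/3) = 34087/(2556338/3) = 34087*(3/2556338) = 102261/2556338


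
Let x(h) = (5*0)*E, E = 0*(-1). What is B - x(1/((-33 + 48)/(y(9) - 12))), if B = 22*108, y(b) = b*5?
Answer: 2376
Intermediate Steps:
y(b) = 5*b
B = 2376
E = 0
x(h) = 0 (x(h) = (5*0)*0 = 0*0 = 0)
B - x(1/((-33 + 48)/(y(9) - 12))) = 2376 - 1*0 = 2376 + 0 = 2376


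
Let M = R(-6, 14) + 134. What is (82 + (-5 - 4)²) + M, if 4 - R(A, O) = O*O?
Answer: 105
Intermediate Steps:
R(A, O) = 4 - O² (R(A, O) = 4 - O*O = 4 - O²)
M = -58 (M = (4 - 1*14²) + 134 = (4 - 1*196) + 134 = (4 - 196) + 134 = -192 + 134 = -58)
(82 + (-5 - 4)²) + M = (82 + (-5 - 4)²) - 58 = (82 + (-9)²) - 58 = (82 + 81) - 58 = 163 - 58 = 105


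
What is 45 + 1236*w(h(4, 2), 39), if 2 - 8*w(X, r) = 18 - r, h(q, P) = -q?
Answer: 7197/2 ≈ 3598.5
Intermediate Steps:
w(X, r) = -2 + r/8 (w(X, r) = ¼ - (18 - r)/8 = ¼ + (-9/4 + r/8) = -2 + r/8)
45 + 1236*w(h(4, 2), 39) = 45 + 1236*(-2 + (⅛)*39) = 45 + 1236*(-2 + 39/8) = 45 + 1236*(23/8) = 45 + 7107/2 = 7197/2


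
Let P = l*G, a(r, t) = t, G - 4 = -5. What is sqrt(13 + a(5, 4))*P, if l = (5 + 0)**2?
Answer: -25*sqrt(17) ≈ -103.08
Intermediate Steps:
l = 25 (l = 5**2 = 25)
G = -1 (G = 4 - 5 = -1)
P = -25 (P = 25*(-1) = -25)
sqrt(13 + a(5, 4))*P = sqrt(13 + 4)*(-25) = sqrt(17)*(-25) = -25*sqrt(17)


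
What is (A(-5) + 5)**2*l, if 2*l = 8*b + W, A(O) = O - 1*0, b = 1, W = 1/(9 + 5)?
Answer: 0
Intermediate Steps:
W = 1/14 ≈ 0.071429
A(O) = O (A(O) = O + 0 = O)
l = 113/28 (l = (8*1 + 1/14)/2 = (8 + 1/14)/2 = (1/2)*(113/14) = 113/28 ≈ 4.0357)
(A(-5) + 5)**2*l = (-5 + 5)**2*(113/28) = 0**2*(113/28) = 0*(113/28) = 0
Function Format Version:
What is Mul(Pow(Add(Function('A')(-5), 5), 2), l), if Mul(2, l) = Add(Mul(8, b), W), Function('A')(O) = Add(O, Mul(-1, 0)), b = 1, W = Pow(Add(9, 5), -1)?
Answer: 0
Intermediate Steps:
W = Rational(1, 14) (W = Pow(14, -1) = Rational(1, 14) ≈ 0.071429)
Function('A')(O) = O (Function('A')(O) = Add(O, 0) = O)
l = Rational(113, 28) (l = Mul(Rational(1, 2), Add(Mul(8, 1), Rational(1, 14))) = Mul(Rational(1, 2), Add(8, Rational(1, 14))) = Mul(Rational(1, 2), Rational(113, 14)) = Rational(113, 28) ≈ 4.0357)
Mul(Pow(Add(Function('A')(-5), 5), 2), l) = Mul(Pow(Add(-5, 5), 2), Rational(113, 28)) = Mul(Pow(0, 2), Rational(113, 28)) = Mul(0, Rational(113, 28)) = 0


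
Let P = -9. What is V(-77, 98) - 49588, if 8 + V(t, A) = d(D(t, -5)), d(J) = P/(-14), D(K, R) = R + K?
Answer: -694335/14 ≈ -49595.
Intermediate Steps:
D(K, R) = K + R
d(J) = 9/14 (d(J) = -9/(-14) = -9*(-1/14) = 9/14)
V(t, A) = -103/14 (V(t, A) = -8 + 9/14 = -103/14)
V(-77, 98) - 49588 = -103/14 - 49588 = -694335/14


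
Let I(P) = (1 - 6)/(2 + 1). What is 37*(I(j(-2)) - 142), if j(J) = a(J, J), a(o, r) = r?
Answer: -15947/3 ≈ -5315.7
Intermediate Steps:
j(J) = J
I(P) = -5/3
37*(I(j(-2)) - 142) = 37*(-5/3 - 142) = 37*(-431/3) = -15947/3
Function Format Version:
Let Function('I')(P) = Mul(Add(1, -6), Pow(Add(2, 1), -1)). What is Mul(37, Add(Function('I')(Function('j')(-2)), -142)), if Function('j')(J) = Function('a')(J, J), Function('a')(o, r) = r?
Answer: Rational(-15947, 3) ≈ -5315.7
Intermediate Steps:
Function('j')(J) = J
Function('I')(P) = Rational(-5, 3) (Function('I')(P) = Mul(-5, Pow(3, -1)) = Mul(-5, Rational(1, 3)) = Rational(-5, 3))
Mul(37, Add(Function('I')(Function('j')(-2)), -142)) = Mul(37, Add(Rational(-5, 3), -142)) = Mul(37, Rational(-431, 3)) = Rational(-15947, 3)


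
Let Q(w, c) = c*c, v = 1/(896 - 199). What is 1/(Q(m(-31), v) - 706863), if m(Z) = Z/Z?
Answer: -485809/343400407166 ≈ -1.4147e-6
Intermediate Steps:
m(Z) = 1
v = 1/697 ≈ 0.0014347
Q(w, c) = c**2
1/(Q(m(-31), v) - 706863) = 1/((1/697)**2 - 706863) = 1/(1/485809 - 706863) = 1/(-343400407166/485809) = -485809/343400407166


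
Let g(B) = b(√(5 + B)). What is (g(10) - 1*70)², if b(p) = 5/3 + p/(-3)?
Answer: (205 + √15)²/9 ≈ 4847.5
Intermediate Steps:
b(p) = 5/3 - p/3 (b(p) = 5*(⅓) + p*(-⅓) = 5/3 - p/3)
g(B) = 5/3 - √(5 + B)/3
(g(10) - 1*70)² = ((5/3 - √(5 + 10)/3) - 1*70)² = ((5/3 - √15/3) - 70)² = (-205/3 - √15/3)²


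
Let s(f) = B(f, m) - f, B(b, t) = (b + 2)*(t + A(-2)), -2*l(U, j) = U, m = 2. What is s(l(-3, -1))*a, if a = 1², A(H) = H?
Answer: -3/2 ≈ -1.5000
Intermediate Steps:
l(U, j) = -U/2
B(b, t) = (-2 + t)*(2 + b) (B(b, t) = (b + 2)*(t - 2) = (2 + b)*(-2 + t) = (-2 + t)*(2 + b))
s(f) = -f (s(f) = (-4 - 2*f + 2*2 + f*2) - f = (-4 - 2*f + 4 + 2*f) - f = 0 - f = -f)
a = 1
s(l(-3, -1))*a = -(-1)*(-3)/2*1 = -1*3/2*1 = -3/2*1 = -3/2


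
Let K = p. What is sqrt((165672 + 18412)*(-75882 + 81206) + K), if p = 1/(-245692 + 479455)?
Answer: sqrt(53555691812801157267)/233763 ≈ 31306.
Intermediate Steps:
p = 1/233763 ≈ 4.2778e-6
K = 1/233763 ≈ 4.2778e-6
sqrt((165672 + 18412)*(-75882 + 81206) + K) = sqrt((165672 + 18412)*(-75882 + 81206) + 1/233763) = sqrt(184084*5324 + 1/233763) = sqrt(980063216 + 1/233763) = sqrt(229102517561809/233763) = sqrt(53555691812801157267)/233763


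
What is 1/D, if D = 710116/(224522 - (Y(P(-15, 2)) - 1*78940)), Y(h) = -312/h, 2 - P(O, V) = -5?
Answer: 1062273/2485406 ≈ 0.42740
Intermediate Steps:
P(O, V) = 7 (P(O, V) = 2 - 1*(-5) = 2 + 5 = 7)
D = 2485406/1062273 (D = 710116/(224522 - (-312/7 - 1*78940)) = 710116/(224522 - (-312*1/7 - 78940)) = 710116/(224522 - (-312/7 - 78940)) = 710116/(224522 - 1*(-552892/7)) = 710116/(224522 + 552892/7) = 710116/(2124546/7) = 710116*(7/2124546) = 2485406/1062273 ≈ 2.3397)
1/D = 1/(2485406/1062273) = 1062273/2485406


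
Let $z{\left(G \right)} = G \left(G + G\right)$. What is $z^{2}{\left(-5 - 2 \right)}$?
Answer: $9604$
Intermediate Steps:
$z{\left(G \right)} = 2 G^{2}$ ($z{\left(G \right)} = G 2 G = 2 G^{2}$)
$z^{2}{\left(-5 - 2 \right)} = \left(2 \left(-5 - 2\right)^{2}\right)^{2} = \left(2 \left(-7\right)^{2}\right)^{2} = \left(2 \cdot 49\right)^{2} = 98^{2} = 9604$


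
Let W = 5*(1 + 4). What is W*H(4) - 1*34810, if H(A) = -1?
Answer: -34835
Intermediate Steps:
W = 25 (W = 5*5 = 25)
W*H(4) - 1*34810 = 25*(-1) - 1*34810 = -25 - 34810 = -34835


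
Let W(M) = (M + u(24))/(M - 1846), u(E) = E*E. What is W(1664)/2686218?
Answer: -80/17460417 ≈ -4.5818e-6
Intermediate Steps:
u(E) = E²
W(M) = (576 + M)/(-1846 + M) (W(M) = (M + 24²)/(M - 1846) = (M + 576)/(-1846 + M) = (576 + M)/(-1846 + M))
W(1664)/2686218 = ((576 + 1664)/(-1846 + 1664))/2686218 = (2240/(-182))*(1/2686218) = -1/182*2240*(1/2686218) = -160/13*1/2686218 = -80/17460417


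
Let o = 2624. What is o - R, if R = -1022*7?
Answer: 9778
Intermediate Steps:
R = -7154
o - R = 2624 - 1*(-7154) = 2624 + 7154 = 9778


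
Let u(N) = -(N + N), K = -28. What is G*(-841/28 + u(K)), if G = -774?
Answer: -281349/14 ≈ -20096.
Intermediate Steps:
u(N) = -2*N
G*(-841/28 + u(K)) = -774*(-841/28 - 2*(-28)) = -774*(-841*1/28 + 56) = -774*(-841/28 + 56) = -774*727/28 = -281349/14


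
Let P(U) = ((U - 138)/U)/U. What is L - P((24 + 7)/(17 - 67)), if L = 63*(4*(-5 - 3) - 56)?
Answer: -4981234/961 ≈ -5183.4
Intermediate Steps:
P(U) = (-138 + U)/U² (P(U) = ((-138 + U)/U)/U = (-138 + U)/U²)
L = -5544 (L = 63*(4*(-8) - 56) = 63*(-32 - 56) = 63*(-88) = -5544)
L - P((24 + 7)/(17 - 67)) = -5544 - (-138 + (24 + 7)/(17 - 67))/((24 + 7)/(17 - 67))² = -5544 - (-138 + 31/(-50))/(31/(-50))² = -5544 - (-138 + 31*(-1/50))/(31*(-1/50))² = -5544 - (-138 - 31/50)/(-31/50)² = -5544 - 2500*(-6931)/(961*50) = -5544 - 1*(-346550/961) = -5544 + 346550/961 = -4981234/961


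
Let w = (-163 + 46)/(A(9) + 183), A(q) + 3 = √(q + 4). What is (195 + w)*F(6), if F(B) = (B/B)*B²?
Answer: 226598580/32387 + 4212*√13/32387 ≈ 6997.1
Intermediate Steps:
F(B) = B² (F(B) = 1*B² = B²)
A(q) = -3 + √(4 + q) (A(q) = -3 + √(q + 4) = -3 + √(4 + q))
w = -117/(180 + √13) (w = (-163 + 46)/((-3 + √(4 + 9)) + 183) = -117/((-3 + √13) + 183) = -117/(180 + √13) ≈ -0.63724)
(195 + w)*F(6) = (195 + (-21060/32387 + 117*√13/32387))*6² = (6294405/32387 + 117*√13/32387)*36 = 226598580/32387 + 4212*√13/32387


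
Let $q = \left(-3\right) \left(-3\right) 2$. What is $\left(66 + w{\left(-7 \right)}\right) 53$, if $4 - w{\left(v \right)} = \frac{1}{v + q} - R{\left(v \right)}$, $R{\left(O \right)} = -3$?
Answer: $\frac{39008}{11} \approx 3546.2$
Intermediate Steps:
$q = 18$ ($q = 9 \cdot 2 = 18$)
$w{\left(v \right)} = 1 - \frac{1}{18 + v}$ ($w{\left(v \right)} = 4 - \left(\frac{1}{v + 18} - -3\right) = 4 - \left(\frac{1}{18 + v} + 3\right) = 4 - \left(3 + \frac{1}{18 + v}\right) = 1 - \frac{1}{18 + v}$)
$\left(66 + w{\left(-7 \right)}\right) 53 = \left(66 + \frac{17 - 7}{18 - 7}\right) 53 = \left(66 + \frac{1}{11} \cdot 10\right) 53 = \left(66 + \frac{10}{11}\right) 53 = \frac{736}{11} \cdot 53 = \frac{39008}{11}$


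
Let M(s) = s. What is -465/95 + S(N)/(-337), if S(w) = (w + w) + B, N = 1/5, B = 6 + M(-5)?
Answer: -156838/32015 ≈ -4.8989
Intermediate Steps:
B = 1 (B = 6 - 5 = 1)
N = ⅕ ≈ 0.20000
S(w) = 1 + 2*w (S(w) = (w + w) + 1 = 2*w + 1 = 1 + 2*w)
-465/95 + S(N)/(-337) = -465/95 + (1 + 2*(⅕))/(-337) = -465*1/95 + (1 + ⅖)*(-1/337) = -93/19 + (7/5)*(-1/337) = -93/19 - 7/1685 = -156838/32015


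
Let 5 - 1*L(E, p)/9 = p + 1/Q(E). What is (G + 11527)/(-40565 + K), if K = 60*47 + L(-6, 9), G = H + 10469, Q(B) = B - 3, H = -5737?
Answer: -16259/37780 ≈ -0.43036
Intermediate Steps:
Q(B) = -3 + B
L(E, p) = 45 - 9*p - 9/(-3 + E) (L(E, p) = 45 - 9*(p + 1/(-3 + E)) = 45 + (-9*p - 9/(-3 + E)) = 45 - 9*p - 9/(-3 + E))
G = 4732 (G = -5737 + 10469 = 4732)
K = 2785 (K = 60*47 + 9*(-1 + (-3 - 6)*(5 - 1*9))/(-3 - 6) = 2820 + 9*(-1 - 9*(5 - 9))/(-9) = 2820 + 9*(-⅑)*(-1 - 9*(-4)) = 2820 + 9*(-⅑)*(-1 + 36) = 2820 + 9*(-⅑)*35 = 2820 - 35 = 2785)
(G + 11527)/(-40565 + K) = (4732 + 11527)/(-40565 + 2785) = 16259/(-37780) = 16259*(-1/37780) = -16259/37780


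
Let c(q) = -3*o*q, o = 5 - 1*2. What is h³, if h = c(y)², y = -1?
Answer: 531441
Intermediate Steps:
o = 3 (o = 5 - 2 = 3)
c(q) = -9*q
h = 81 (h = (-9*(-1))² = 9² = 81)
h³ = 81³ = 531441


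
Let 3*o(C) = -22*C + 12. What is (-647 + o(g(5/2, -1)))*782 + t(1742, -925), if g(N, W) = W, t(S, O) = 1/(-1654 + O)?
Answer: -3845995649/7737 ≈ -4.9709e+5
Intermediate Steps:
o(C) = 4 - 22*C/3 (o(C) = (-22*C + 12)/3 = (12 - 22*C)/3 = 4 - 22*C/3)
(-647 + o(g(5/2, -1)))*782 + t(1742, -925) = (-647 + (4 - 22/3*(-1)))*782 + 1/(-1654 - 925) = (-647 + (4 + 22/3))*782 + 1/(-2579) = (-647 + 34/3)*782 - 1/2579 = -1907/3*782 - 1/2579 = -1491274/3 - 1/2579 = -3845995649/7737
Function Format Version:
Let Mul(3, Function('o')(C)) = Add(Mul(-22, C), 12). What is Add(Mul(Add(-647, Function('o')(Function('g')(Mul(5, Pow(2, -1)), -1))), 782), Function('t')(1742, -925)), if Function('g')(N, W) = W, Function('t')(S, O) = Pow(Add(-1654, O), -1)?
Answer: Rational(-3845995649, 7737) ≈ -4.9709e+5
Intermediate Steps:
Function('o')(C) = Add(4, Mul(Rational(-22, 3), C)) (Function('o')(C) = Mul(Rational(1, 3), Add(Mul(-22, C), 12)) = Mul(Rational(1, 3), Add(12, Mul(-22, C))) = Add(4, Mul(Rational(-22, 3), C)))
Add(Mul(Add(-647, Function('o')(Function('g')(Mul(5, Pow(2, -1)), -1))), 782), Function('t')(1742, -925)) = Add(Mul(Add(-647, Add(4, Mul(Rational(-22, 3), -1))), 782), Pow(Add(-1654, -925), -1)) = Add(Mul(Add(-647, Add(4, Rational(22, 3))), 782), Pow(-2579, -1)) = Add(Mul(Add(-647, Rational(34, 3)), 782), Rational(-1, 2579)) = Add(Mul(Rational(-1907, 3), 782), Rational(-1, 2579)) = Add(Rational(-1491274, 3), Rational(-1, 2579)) = Rational(-3845995649, 7737)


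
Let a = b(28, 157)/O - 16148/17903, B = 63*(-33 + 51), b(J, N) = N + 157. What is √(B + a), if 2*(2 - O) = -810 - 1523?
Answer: √1983990165736285302/41839311 ≈ 33.666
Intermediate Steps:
b(J, N) = 157 + N
O = 2337/2 (O = 2 - (-810 - 1523)/2 = 2 - ½*(-2333) = 2 + 2333/2 = 2337/2 ≈ 1168.5)
B = 1134 (B = 63*18 = 1134)
a = -26494792/41839311 (a = (157 + 157)/(2337/2) - 16148/17903 = 314*(2/2337) - 16148*1/17903 = 628/2337 - 16148/17903 = -26494792/41839311 ≈ -0.63325)
√(B + a) = √(1134 - 26494792/41839311) = √(47419283882/41839311) = √1983990165736285302/41839311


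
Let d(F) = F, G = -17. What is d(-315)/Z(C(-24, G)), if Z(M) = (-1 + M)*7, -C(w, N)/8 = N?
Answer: -⅓ ≈ -0.33333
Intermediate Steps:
C(w, N) = -8*N
Z(M) = -7 + 7*M
d(-315)/Z(C(-24, G)) = -315/(-7 + 7*(-8*(-17))) = -315/(-7 + 7*136) = -315/(-7 + 952) = -315/945 = -315*1/945 = -⅓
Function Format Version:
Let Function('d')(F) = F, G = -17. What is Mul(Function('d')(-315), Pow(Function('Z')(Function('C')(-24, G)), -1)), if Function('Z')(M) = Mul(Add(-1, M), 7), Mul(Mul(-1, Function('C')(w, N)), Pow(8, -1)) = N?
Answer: Rational(-1, 3) ≈ -0.33333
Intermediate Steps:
Function('C')(w, N) = Mul(-8, N)
Function('Z')(M) = Add(-7, Mul(7, M))
Mul(Function('d')(-315), Pow(Function('Z')(Function('C')(-24, G)), -1)) = Mul(-315, Pow(Add(-7, Mul(7, Mul(-8, -17))), -1)) = Mul(-315, Pow(Add(-7, Mul(7, 136)), -1)) = Mul(-315, Pow(Add(-7, 952), -1)) = Mul(-315, Pow(945, -1)) = Mul(-315, Rational(1, 945)) = Rational(-1, 3)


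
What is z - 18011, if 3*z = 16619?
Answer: -37414/3 ≈ -12471.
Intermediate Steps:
z = 16619/3 (z = (⅓)*16619 = 16619/3 ≈ 5539.7)
z - 18011 = 16619/3 - 18011 = -37414/3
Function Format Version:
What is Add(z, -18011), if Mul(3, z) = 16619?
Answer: Rational(-37414, 3) ≈ -12471.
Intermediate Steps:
z = Rational(16619, 3) (z = Mul(Rational(1, 3), 16619) = Rational(16619, 3) ≈ 5539.7)
Add(z, -18011) = Add(Rational(16619, 3), -18011) = Rational(-37414, 3)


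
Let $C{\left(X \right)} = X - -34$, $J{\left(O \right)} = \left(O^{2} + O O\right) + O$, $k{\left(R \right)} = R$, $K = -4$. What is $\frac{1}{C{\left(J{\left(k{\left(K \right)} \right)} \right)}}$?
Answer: $\frac{1}{62} \approx 0.016129$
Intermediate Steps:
$J{\left(O \right)} = O + 2 O^{2}$ ($J{\left(O \right)} = \left(O^{2} + O^{2}\right) + O = 2 O^{2} + O = O + 2 O^{2}$)
$C{\left(X \right)} = 34 + X$ ($C{\left(X \right)} = X + 34 = 34 + X$)
$\frac{1}{C{\left(J{\left(k{\left(K \right)} \right)} \right)}} = \frac{1}{34 - 4 \left(1 + 2 \left(-4\right)\right)} = \frac{1}{34 - 4 \left(1 - 8\right)} = \frac{1}{34 - -28} = \frac{1}{34 + 28} = \frac{1}{62}$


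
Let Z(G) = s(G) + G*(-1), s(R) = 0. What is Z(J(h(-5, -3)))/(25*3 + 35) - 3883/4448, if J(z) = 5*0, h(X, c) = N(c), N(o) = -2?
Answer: -3883/4448 ≈ -0.87298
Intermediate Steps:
h(X, c) = -2
J(z) = 0
Z(G) = -G (Z(G) = 0 + G*(-1) = 0 - G = -G)
Z(J(h(-5, -3)))/(25*3 + 35) - 3883/4448 = (-1*0)/(25*3 + 35) - 3883/4448 = 0/(75 + 35) - 3883*1/4448 = 0/110 - 3883/4448 = 0*(1/110) - 3883/4448 = 0 - 3883/4448 = -3883/4448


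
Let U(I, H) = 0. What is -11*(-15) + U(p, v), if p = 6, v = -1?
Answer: 165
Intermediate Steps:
-11*(-15) + U(p, v) = -11*(-15) + 0 = 165 + 0 = 165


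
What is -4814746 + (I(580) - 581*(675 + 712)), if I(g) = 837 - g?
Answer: -5620336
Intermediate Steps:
-4814746 + (I(580) - 581*(675 + 712)) = -4814746 + ((837 - 1*580) - 581*(675 + 712)) = -4814746 + ((837 - 580) - 581*1387) = -4814746 + (257 - 1*805847) = -4814746 + (257 - 805847) = -4814746 - 805590 = -5620336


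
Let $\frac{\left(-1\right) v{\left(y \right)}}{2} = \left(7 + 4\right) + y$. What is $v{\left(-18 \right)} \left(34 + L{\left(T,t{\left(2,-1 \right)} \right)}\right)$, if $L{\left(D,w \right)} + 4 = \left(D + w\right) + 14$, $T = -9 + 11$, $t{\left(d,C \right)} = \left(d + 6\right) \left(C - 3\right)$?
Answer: $196$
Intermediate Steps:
$t{\left(d,C \right)} = \left(-3 + C\right) \left(6 + d\right)$ ($t{\left(d,C \right)} = \left(6 + d\right) \left(-3 + C\right) = \left(-3 + C\right) \left(6 + d\right)$)
$v{\left(y \right)} = -22 - 2 y$ ($v{\left(y \right)} = - 2 \left(\left(7 + 4\right) + y\right) = - 2 \left(11 + y\right) = -22 - 2 y$)
$T = 2$
$L{\left(D,w \right)} = 10 + D + w$ ($L{\left(D,w \right)} = -4 + \left(\left(D + w\right) + 14\right) = -4 + \left(14 + D + w\right) = 10 + D + w$)
$v{\left(-18 \right)} \left(34 + L{\left(T,t{\left(2,-1 \right)} \right)}\right) = \left(-22 - -36\right) \left(34 + \left(10 + 2 - 32\right)\right) = \left(-22 + 36\right) \left(34 + \left(10 + 2 - 32\right)\right) = 14 \left(34 + \left(10 + 2 - 32\right)\right) = 14 \left(34 - 20\right) = 14 \cdot 14 = 196$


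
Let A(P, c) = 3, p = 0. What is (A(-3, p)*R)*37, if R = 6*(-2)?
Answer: -1332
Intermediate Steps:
R = -12
(A(-3, p)*R)*37 = (3*(-12))*37 = -36*37 = -1332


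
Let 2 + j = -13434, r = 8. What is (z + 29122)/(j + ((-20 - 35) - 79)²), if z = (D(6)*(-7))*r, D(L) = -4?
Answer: 14673/2260 ≈ 6.4925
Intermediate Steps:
j = -13436 (j = -2 - 13434 = -13436)
z = 224 (z = -4*(-7)*8 = 28*8 = 224)
(z + 29122)/(j + ((-20 - 35) - 79)²) = (224 + 29122)/(-13436 + ((-20 - 35) - 79)²) = 29346/(-13436 + (-55 - 79)²) = 29346/(-13436 + (-134)²) = 29346/(-13436 + 17956) = 29346/4520 = 29346*(1/4520) = 14673/2260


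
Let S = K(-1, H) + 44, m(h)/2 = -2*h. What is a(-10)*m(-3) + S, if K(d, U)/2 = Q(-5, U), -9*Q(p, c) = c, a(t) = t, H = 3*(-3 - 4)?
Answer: -214/3 ≈ -71.333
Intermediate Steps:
H = -21 (H = 3*(-7) = -21)
Q(p, c) = -c/9
K(d, U) = -2*U/9 (K(d, U) = 2*(-U/9) = -2*U/9)
m(h) = -4*h (m(h) = 2*(-2*h) = -4*h)
S = 146/3 (S = -2/9*(-21) + 44 = 14/3 + 44 = 146/3 ≈ 48.667)
a(-10)*m(-3) + S = -(-40)*(-3) + 146/3 = -10*12 + 146/3 = -120 + 146/3 = -214/3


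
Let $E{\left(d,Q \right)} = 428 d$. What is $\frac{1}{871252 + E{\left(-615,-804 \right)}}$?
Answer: $\frac{1}{608032} \approx 1.6447 \cdot 10^{-6}$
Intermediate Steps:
$\frac{1}{871252 + E{\left(-615,-804 \right)}} = \frac{1}{871252 + 428 \left(-615\right)} = \frac{1}{871252 - 263220} = \frac{1}{608032}$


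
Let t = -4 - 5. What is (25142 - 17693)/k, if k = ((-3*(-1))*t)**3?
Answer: -2483/6561 ≈ -0.37845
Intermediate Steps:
t = -9
k = -19683 (k = (-3*(-1)*(-9))**3 = (3*(-9))**3 = (-27)**3 = -19683)
(25142 - 17693)/k = (25142 - 17693)/(-19683) = 7449*(-1/19683) = -2483/6561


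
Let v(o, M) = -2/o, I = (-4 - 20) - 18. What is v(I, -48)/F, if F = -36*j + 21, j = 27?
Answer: -1/19971 ≈ -5.0073e-5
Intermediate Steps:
I = -42 (I = -24 - 18 = -42)
F = -951 (F = -36*27 + 21 = -972 + 21 = -951)
v(I, -48)/F = -2/(-42)/(-951) = -2*(-1/42)*(-1/951) = (1/21)*(-1/951) = -1/19971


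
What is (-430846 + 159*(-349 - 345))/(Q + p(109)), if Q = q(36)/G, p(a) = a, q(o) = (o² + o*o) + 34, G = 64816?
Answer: -17538950336/3533785 ≈ -4963.2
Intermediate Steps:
q(o) = 34 + 2*o² (q(o) = (o² + o²) + 34 = 2*o² + 34 = 34 + 2*o²)
Q = 1313/32408 (Q = (34 + 2*36²)/64816 = (34 + 2*1296)*(1/64816) = (34 + 2592)*(1/64816) = 2626*(1/64816) = 1313/32408 ≈ 0.040515)
(-430846 + 159*(-349 - 345))/(Q + p(109)) = (-430846 + 159*(-349 - 345))/(1313/32408 + 109) = (-430846 + 159*(-694))/(3533785/32408) = (-430846 - 110346)*(32408/3533785) = -541192*32408/3533785 = -17538950336/3533785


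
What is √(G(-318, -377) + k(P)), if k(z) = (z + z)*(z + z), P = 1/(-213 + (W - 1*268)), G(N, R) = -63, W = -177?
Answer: I*√6819182/329 ≈ 7.9373*I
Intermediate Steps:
P = -1/658 (P = 1/(-213 + (-177 - 1*268)) = 1/(-213 + (-177 - 268)) = 1/(-213 - 445) = 1/(-658) = -1/658 ≈ -0.0015198)
k(z) = 4*z² (k(z) = (2*z)*(2*z) = 4*z²)
√(G(-318, -377) + k(P)) = √(-63 + 4*(-1/658)²) = √(-63 + 4*(1/432964)) = √(-63 + 1/108241) = √(-6819182/108241) = I*√6819182/329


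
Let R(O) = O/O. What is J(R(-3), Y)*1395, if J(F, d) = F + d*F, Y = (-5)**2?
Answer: 36270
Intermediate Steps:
Y = 25
R(O) = 1
J(F, d) = F + F*d
J(R(-3), Y)*1395 = (1*(1 + 25))*1395 = (1*26)*1395 = 26*1395 = 36270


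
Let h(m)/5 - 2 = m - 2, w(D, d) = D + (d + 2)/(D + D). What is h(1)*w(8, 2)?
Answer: 165/4 ≈ 41.250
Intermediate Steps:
w(D, d) = D + (2 + d)/(2*D) (w(D, d) = D + (2 + d)/((2*D)) = D + (2 + d)*(1/(2*D)) = D + (2 + d)/(2*D))
h(m) = 5*m (h(m) = 10 + 5*(m - 2) = 10 + 5*(-2 + m) = 10 + (-10 + 5*m) = 5*m)
h(1)*w(8, 2) = (5*1)*((1 + 8**2 + (1/2)*2)/8) = 5*((1 + 64 + 1)/8) = 5*((1/8)*66) = 5*(33/4) = 165/4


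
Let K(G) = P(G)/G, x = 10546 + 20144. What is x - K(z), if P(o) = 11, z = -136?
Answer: 4173851/136 ≈ 30690.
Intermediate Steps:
x = 30690
K(G) = 11/G
x - K(z) = 30690 - 11/(-136) = 30690 - 11*(-1)/136 = 30690 - 1*(-11/136) = 30690 + 11/136 = 4173851/136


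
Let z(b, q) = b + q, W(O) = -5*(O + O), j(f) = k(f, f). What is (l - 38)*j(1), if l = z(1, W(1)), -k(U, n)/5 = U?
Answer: 235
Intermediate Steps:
k(U, n) = -5*U
j(f) = -5*f
W(O) = -10*O
l = -9 (l = 1 - 10*1 = 1 - 10 = -9)
(l - 38)*j(1) = (-9 - 38)*(-5*1) = -47*(-5) = 235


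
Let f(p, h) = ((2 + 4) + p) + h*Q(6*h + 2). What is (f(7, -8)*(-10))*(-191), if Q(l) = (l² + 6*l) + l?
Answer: -27387490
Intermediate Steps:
Q(l) = l² + 7*l
f(p, h) = 6 + p + h*(2 + 6*h)*(9 + 6*h) (f(p, h) = ((2 + 4) + p) + h*((6*h + 2)*(7 + (6*h + 2))) = (6 + p) + h*((2 + 6*h)*(7 + (2 + 6*h))) = (6 + p) + h*((2 + 6*h)*(9 + 6*h)) = (6 + p) + h*(2 + 6*h)*(9 + 6*h) = 6 + p + h*(2 + 6*h)*(9 + 6*h))
(f(7, -8)*(-10))*(-191) = ((6 + 7 + 6*(-8)*(1 + 3*(-8))*(3 + 2*(-8)))*(-10))*(-191) = ((6 + 7 + 6*(-8)*(1 - 24)*(3 - 16))*(-10))*(-191) = ((6 + 7 + 6*(-8)*(-23)*(-13))*(-10))*(-191) = ((6 + 7 - 14352)*(-10))*(-191) = -14339*(-10)*(-191) = 143390*(-191) = -27387490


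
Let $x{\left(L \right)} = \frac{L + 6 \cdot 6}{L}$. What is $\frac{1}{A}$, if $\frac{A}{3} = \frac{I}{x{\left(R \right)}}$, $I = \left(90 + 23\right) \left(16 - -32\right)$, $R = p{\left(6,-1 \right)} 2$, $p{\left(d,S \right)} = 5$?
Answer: $\frac{23}{81360} \approx 0.00028269$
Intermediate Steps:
$R = 10$ ($R = 5 \cdot 2 = 10$)
$I = 5424$ ($I = 113 \left(16 + 32\right) = 113 \cdot 48 = 5424$)
$x{\left(L \right)} = \frac{36 + L}{L}$ ($x{\left(L \right)} = \frac{L + 36}{L} = \frac{36 + L}{L}$)
$A = \frac{81360}{23}$ ($A = 3 \frac{5424}{\frac{1}{10} \left(36 + 10\right)} = 3 \frac{5424}{\frac{1}{10} \cdot 46} = 3 \frac{5424}{\frac{23}{5}} = 3 \cdot 5424 \cdot \frac{5}{23} = 3 \cdot \frac{27120}{23} = \frac{81360}{23} \approx 3537.4$)
$\frac{1}{A} = \frac{1}{\frac{81360}{23}} = \frac{23}{81360}$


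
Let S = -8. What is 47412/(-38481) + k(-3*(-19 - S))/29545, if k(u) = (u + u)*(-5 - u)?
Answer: -26268384/19945985 ≈ -1.3170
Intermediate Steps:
k(u) = 2*u*(-5 - u) (k(u) = (2*u)*(-5 - u) = 2*u*(-5 - u))
47412/(-38481) + k(-3*(-19 - S))/29545 = 47412/(-38481) - 2*(-3*(-19 - 1*(-8)))*(5 - 3*(-19 - 1*(-8)))/29545 = 47412*(-1/38481) - 2*(-3*(-19 + 8))*(5 - 3*(-19 + 8))*(1/29545) = -15804/12827 - 2*(-3*(-11))*(5 - 3*(-11))*(1/29545) = -15804/12827 - 2*33*(5 + 33)*(1/29545) = -15804/12827 - 2*33*38*(1/29545) = -15804/12827 - 2508*1/29545 = -15804/12827 - 132/1555 = -26268384/19945985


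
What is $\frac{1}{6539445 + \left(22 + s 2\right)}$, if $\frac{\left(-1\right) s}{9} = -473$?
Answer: $\frac{1}{6547981} \approx 1.5272 \cdot 10^{-7}$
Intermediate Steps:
$s = 4257$ ($s = \left(-9\right) \left(-473\right) = 4257$)
$\frac{1}{6539445 + \left(22 + s 2\right)} = \frac{1}{6539445 + \left(22 + 4257 \cdot 2\right)} = \frac{1}{6539445 + \left(22 + 8514\right)} = \frac{1}{6539445 + 8536} = \frac{1}{6547981}$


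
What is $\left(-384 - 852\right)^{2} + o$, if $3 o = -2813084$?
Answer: $\frac{1770004}{3} \approx 5.9 \cdot 10^{5}$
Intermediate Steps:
$o = - \frac{2813084}{3}$ ($o = \frac{1}{3} \left(-2813084\right) = - \frac{2813084}{3} \approx -9.377 \cdot 10^{5}$)
$\left(-384 - 852\right)^{2} + o = \left(-384 - 852\right)^{2} - \frac{2813084}{3} = \left(-1236\right)^{2} - \frac{2813084}{3} = 1527696 - \frac{2813084}{3} = \frac{1770004}{3}$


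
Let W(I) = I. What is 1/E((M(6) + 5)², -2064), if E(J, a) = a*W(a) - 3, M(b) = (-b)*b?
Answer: 1/4260093 ≈ 2.3474e-7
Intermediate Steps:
M(b) = -b²
E(J, a) = -3 + a² (E(J, a) = a*a - 3 = a² - 3 = -3 + a²)
1/E((M(6) + 5)², -2064) = 1/(-3 + (-2064)²) = 1/(-3 + 4260096) = 1/4260093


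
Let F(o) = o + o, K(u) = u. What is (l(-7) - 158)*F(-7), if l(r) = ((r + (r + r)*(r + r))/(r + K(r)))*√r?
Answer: 2212 + 189*I*√7 ≈ 2212.0 + 500.05*I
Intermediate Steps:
F(o) = 2*o
l(r) = (r + 4*r²)/(2*√r) (l(r) = ((r + (r + r)*(r + r))/(r + r))*√r = ((r + (2*r)*(2*r))/((2*r)))*√r = ((r + 4*r²)*(1/(2*r)))*√r = ((r + 4*r²)/(2*r))*√r = (r + 4*r²)/(2*√r))
(l(-7) - 158)*F(-7) = (√(-7)*(1 + 4*(-7))/2 - 158)*(2*(-7)) = ((I*√7)*(1 - 28)/2 - 158)*(-14) = ((½)*(I*√7)*(-27) - 158)*(-14) = (-27*I*√7/2 - 158)*(-14) = (-158 - 27*I*√7/2)*(-14) = 2212 + 189*I*√7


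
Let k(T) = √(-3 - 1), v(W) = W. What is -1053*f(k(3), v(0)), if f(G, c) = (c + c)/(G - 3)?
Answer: 0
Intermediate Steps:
k(T) = 2*I (k(T) = √(-4) = 2*I)
f(G, c) = 2*c/(-3 + G) (f(G, c) = (2*c)/(-3 + G) = 2*c/(-3 + G))
-1053*f(k(3), v(0)) = -2106*0/(-3 + 2*I) = -2106*0*(-3 - 2*I)/13 = -1053*0 = 0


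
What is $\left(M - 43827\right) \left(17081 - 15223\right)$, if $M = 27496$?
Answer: $-30342998$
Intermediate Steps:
$\left(M - 43827\right) \left(17081 - 15223\right) = \left(27496 - 43827\right) \left(17081 - 15223\right) = \left(-16331\right) 1858 = -30342998$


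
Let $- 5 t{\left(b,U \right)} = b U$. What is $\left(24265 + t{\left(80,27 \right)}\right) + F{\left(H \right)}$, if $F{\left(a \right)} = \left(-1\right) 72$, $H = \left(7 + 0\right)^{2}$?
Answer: $23761$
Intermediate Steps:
$t{\left(b,U \right)} = - \frac{U b}{5}$ ($t{\left(b,U \right)} = - \frac{b U}{5} = - \frac{U b}{5}$)
$H = 49$ ($H = 7^{2} = 49$)
$F{\left(a \right)} = -72$
$\left(24265 + t{\left(80,27 \right)}\right) + F{\left(H \right)} = \left(24265 - \frac{27}{5} \cdot 80\right) - 72 = \left(24265 - 432\right) - 72 = 23833 - 72 = 23761$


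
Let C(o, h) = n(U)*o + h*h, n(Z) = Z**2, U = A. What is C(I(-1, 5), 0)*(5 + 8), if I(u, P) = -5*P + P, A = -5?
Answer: -6500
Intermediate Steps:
U = -5
I(u, P) = -4*P
C(o, h) = h**2 + 25*o (C(o, h) = (-5)**2*o + h*h = 25*o + h**2 = h**2 + 25*o)
C(I(-1, 5), 0)*(5 + 8) = (0**2 + 25*(-4*5))*(5 + 8) = (0 + 25*(-20))*13 = (0 - 500)*13 = -500*13 = -6500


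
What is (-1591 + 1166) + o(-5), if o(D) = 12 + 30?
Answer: -383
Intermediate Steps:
o(D) = 42
(-1591 + 1166) + o(-5) = (-1591 + 1166) + 42 = -425 + 42 = -383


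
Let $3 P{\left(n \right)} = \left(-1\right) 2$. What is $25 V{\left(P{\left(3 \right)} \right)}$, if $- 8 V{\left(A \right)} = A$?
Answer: $\frac{25}{12} \approx 2.0833$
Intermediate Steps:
$P{\left(n \right)} = - \frac{2}{3}$ ($P{\left(n \right)} = \frac{\left(-1\right) 2}{3} = \frac{1}{3} \left(-2\right) = - \frac{2}{3}$)
$V{\left(A \right)} = - \frac{A}{8}$
$25 V{\left(P{\left(3 \right)} \right)} = 25 \left(\left(- \frac{1}{8}\right) \left(- \frac{2}{3}\right)\right) = 25 \cdot \frac{1}{12} = \frac{25}{12}$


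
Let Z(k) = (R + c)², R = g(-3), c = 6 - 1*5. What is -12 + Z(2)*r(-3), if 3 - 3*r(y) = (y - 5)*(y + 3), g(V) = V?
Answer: -8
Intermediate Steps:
c = 1 (c = 6 - 5 = 1)
r(y) = 1 - (-5 + y)*(3 + y)/3 (r(y) = 1 - (y - 5)*(y + 3)/3 = 1 - (-5 + y)*(3 + y)/3)
R = -3
Z(k) = 4 (Z(k) = (-3 + 1)² = (-2)² = 4)
-12 + Z(2)*r(-3) = -12 + 4*(6 - ⅓*(-3)² + (⅔)*(-3)) = -12 + 4*(6 - ⅓*9 - 2) = -12 + 4*(6 - 3 - 2) = -12 + 4*1 = -12 + 4 = -8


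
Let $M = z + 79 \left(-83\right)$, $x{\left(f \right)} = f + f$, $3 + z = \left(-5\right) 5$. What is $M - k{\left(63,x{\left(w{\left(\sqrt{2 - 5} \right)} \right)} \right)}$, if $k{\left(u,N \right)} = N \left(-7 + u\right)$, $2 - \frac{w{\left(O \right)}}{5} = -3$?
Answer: $-9385$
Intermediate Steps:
$z = -28$ ($z = -3 - 25 = -28$)
$w{\left(O \right)} = 25$ ($w{\left(O \right)} = 10 - -15 = 10 + 15 = 25$)
$x{\left(f \right)} = 2 f$
$M = -6585$ ($M = -28 + 79 \left(-83\right) = -28 - 6557 = -6585$)
$M - k{\left(63,x{\left(w{\left(\sqrt{2 - 5} \right)} \right)} \right)} = -6585 - 2 \cdot 25 \left(-7 + 63\right) = -6585 - 50 \cdot 56 = -6585 - 2800 = -9385$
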